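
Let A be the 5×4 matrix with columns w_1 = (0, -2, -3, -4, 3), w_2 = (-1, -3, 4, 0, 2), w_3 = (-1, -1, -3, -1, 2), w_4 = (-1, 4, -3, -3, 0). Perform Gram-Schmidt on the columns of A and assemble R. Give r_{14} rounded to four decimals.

w_1 = (0, -2, -3, -4, 3); ‖w_1‖ = 6.1644, so q_1 = (0.0000, -0.3244, -0.4867, -0.6489, 0.4867).
r_{14} = q_1·w_4 = 2.1089.

r_{14} = 2.1089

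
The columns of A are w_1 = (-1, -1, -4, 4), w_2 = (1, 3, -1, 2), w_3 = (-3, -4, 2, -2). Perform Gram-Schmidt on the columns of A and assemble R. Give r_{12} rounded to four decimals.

r_{12} = 1.3720

e_1 = w_1/‖w_1‖ = (-1, -1, -4, 4)/5.8310 = (-0.1715, -0.1715, -0.6860, 0.6860).
r_{12} = e_1·w_2 = 1.3720.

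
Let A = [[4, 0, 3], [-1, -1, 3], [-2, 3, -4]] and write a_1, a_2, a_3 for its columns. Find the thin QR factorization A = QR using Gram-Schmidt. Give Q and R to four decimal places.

Q = [[0.8729, 0.3209, 0.3676], [-0.2182, -0.4171, 0.8823], [-0.4364, 0.8503, 0.2941]], R = [[4.5826, -1.0911, 3.7097], [0.0000, 2.9681, -3.6901], [0.0000, 0.0000, 2.5733]]

a_1 = (4, -1, -2); ‖a_1‖ = 4.5826, so e_1 = (0.8729, -0.2182, -0.4364).
e_1·a_2 = 0.8729·0 + (-0.2182)·(-1) + (-0.4364)·3 = -1.0911.
u_2 = a_2 + 1.0911·e_1 = (0.9524, -1.2381, 2.5238).
‖u_2‖ = 2.9681, so e_2 = (0.3209, -0.4171, 0.8503).
e_1·a_3 = 0.8729·3 + (-0.2182)·3 + (-0.4364)·(-4) = 3.7097; e_2·a_3 = 0.3209·3 + (-0.4171)·3 + 0.8503·(-4) = -3.6901.
u_3 = a_3 − 3.7097·e_1 + 3.6901·e_2 = (0.9459, 2.2703, 0.7568).
‖u_3‖ = 2.5733, so e_3 = (0.3676, 0.8823, 0.2941).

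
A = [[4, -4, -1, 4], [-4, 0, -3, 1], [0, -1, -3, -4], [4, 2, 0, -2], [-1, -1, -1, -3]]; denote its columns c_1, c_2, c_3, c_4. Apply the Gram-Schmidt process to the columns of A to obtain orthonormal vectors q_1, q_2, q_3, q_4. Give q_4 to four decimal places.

q_4 = (0.3126, 0.5563, -0.4559, 0.0903, -0.6138)

c_1 = (4, -4, 0, 4, -1); ‖c_1‖ = 7.0000, so q_1 = (0.5714, -0.5714, 0.0000, 0.5714, -0.1429).
q_1·c_2 = 0.5714·(-4) + (-0.5714)·0 + 0.0000·(-1) + 0.5714·2 + (-0.1429)·(-1) = -1.0000.
u_2 = c_2 + 1.0000·q_1 = (-3.4286, -0.5714, -1.0000, 2.5714, -1.1429).
‖u_2‖ = 4.5826, so q_2 = (-0.7482, -0.1247, -0.2182, 0.5611, -0.2494).
q_1·c_3 = 0.5714·(-1) + (-0.5714)·(-3) + 0.0000·(-3) + 0.5714·0 + (-0.1429)·(-1) = 1.2857; q_2·c_3 = (-0.7482)·(-1) + (-0.1247)·(-3) + (-0.2182)·(-3) + 0.5611·0 + (-0.2494)·(-1) = 2.0263.
u_3 = c_3 − 1.2857·q_1 − 2.0263·q_2 = (-0.2187, -2.0126, -2.5578, -1.8717, -0.3110).
‖u_3‖ = 3.7737, so q_3 = (-0.0579, -0.5333, -0.6778, -0.4960, -0.0824).
q_1·c_4 = 0.5714·4 + (-0.5714)·1 + 0.0000·(-4) + 0.5714·(-2) + (-0.1429)·(-3) = 1.0000; q_2·c_4 = (-0.7482)·4 + (-0.1247)·1 + (-0.2182)·(-4) + 0.5611·(-2) + (-0.2494)·(-3) = -2.6186; q_3·c_4 = (-0.0579)·4 + (-0.5333)·1 + (-0.6778)·(-4) + (-0.4960)·(-2) + (-0.0824)·(-3) = 3.1853.
u_4 = c_4 − 1.0000·q_1 + 2.6186·q_2 − 3.1853·q_3 = (1.6540, 2.9437, -2.4124, 0.4778, -3.2477).
‖u_4‖ = 5.2912, so q_4 = (0.3126, 0.5563, -0.4559, 0.0903, -0.6138).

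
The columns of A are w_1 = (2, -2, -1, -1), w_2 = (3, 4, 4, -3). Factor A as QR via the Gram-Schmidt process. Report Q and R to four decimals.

Q = [[0.6325, 0.5138], [-0.6325, 0.4852], [-0.3162, 0.5280], [-0.3162, -0.4709]], R = [[3.1623, -0.9487], [0.0000, 7.0071]]

w_1 = (2, -2, -1, -1); ‖w_1‖ = 3.1623, so q_1 = (0.6325, -0.6325, -0.3162, -0.3162).
q_1·w_2 = 0.6325·3 + (-0.6325)·4 + (-0.3162)·4 + (-0.3162)·(-3) = -0.9487.
u_2 = w_2 + 0.9487·q_1 = (3.6000, 3.4000, 3.7000, -3.3000).
‖u_2‖ = 7.0071, so q_2 = (0.5138, 0.4852, 0.5280, -0.4709).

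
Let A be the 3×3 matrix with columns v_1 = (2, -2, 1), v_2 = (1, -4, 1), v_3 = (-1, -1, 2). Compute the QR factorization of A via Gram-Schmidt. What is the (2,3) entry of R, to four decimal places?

v_1 = (2, -2, 1); ‖v_1‖ = 3.0000, so e_1 = (0.6667, -0.6667, 0.3333).
e_1·v_2 = 0.6667·1 + (-0.6667)·(-4) + 0.3333·1 = 3.6667.
u_2 = v_2 − 3.6667·e_1 = (-1.4444, -1.5556, -0.2222).
‖u_2‖ = 2.1344, so e_2 = (-0.6768, -0.7288, -0.1041).
r_{23} = e_2·v_3 = 1.1973.

r_{23} = 1.1973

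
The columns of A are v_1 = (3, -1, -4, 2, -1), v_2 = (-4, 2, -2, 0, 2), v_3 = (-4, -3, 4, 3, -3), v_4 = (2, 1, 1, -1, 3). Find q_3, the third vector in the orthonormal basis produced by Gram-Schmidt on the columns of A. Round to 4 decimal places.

v_1 = (3, -1, -4, 2, -1); ‖v_1‖ = 5.5678, so q_1 = (0.5388, -0.1796, -0.7184, 0.3592, -0.1796).
q_1·v_2 = 0.5388·(-4) + (-0.1796)·2 + (-0.7184)·(-2) + 0.3592·0 + (-0.1796)·2 = -1.4368.
u_2 = v_2 + 1.4368·q_1 = (-3.2258, 1.7419, -3.0323, 0.5161, 1.7419).
‖u_2‖ = 5.0927, so q_2 = (-0.6334, 0.3420, -0.5954, 0.1013, 0.3420).
q_1·v_3 = 0.5388·(-4) + (-0.1796)·(-3) + (-0.7184)·4 + 0.3592·3 + (-0.1796)·(-3) = -2.8737; q_2·v_3 = (-0.6334)·(-4) + 0.3420·(-3) + (-0.5954)·4 + 0.1013·3 + 0.3420·(-3) = -1.5962.
u_3 = v_3 + 2.8737·q_1 + 1.5962·q_2 = (-3.4627, -2.9701, 0.9851, 4.1940, -2.9701).
‖u_3‖ = 6.9422, so q_3 = (-0.4988, -0.4278, 0.1419, 0.6041, -0.4278).

q_3 = (-0.4988, -0.4278, 0.1419, 0.6041, -0.4278)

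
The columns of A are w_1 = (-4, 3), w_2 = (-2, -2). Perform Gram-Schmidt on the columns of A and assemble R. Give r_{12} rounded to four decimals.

r_{12} = 0.4000

w_1 = (-4, 3); ‖w_1‖ = 5.0000, so e_1 = (-0.8000, 0.6000).
r_{12} = e_1·w_2 = 0.4000.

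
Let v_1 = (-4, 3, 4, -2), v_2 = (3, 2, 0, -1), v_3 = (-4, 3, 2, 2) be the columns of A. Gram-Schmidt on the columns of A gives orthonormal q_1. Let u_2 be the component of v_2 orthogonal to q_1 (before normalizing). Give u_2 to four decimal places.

q_1 = v_1/‖v_1‖ = (-4, 3, 4, -2)/6.7082 = (-0.5963, 0.4472, 0.5963, -0.2981).
r_{12} = q_1·v_2 = -0.5963.
u_2 = v_2 + 0.5963·q_1 = (2.6444, 2.2667, 0.3556, -1.1778).

u_2 = (2.6444, 2.2667, 0.3556, -1.1778)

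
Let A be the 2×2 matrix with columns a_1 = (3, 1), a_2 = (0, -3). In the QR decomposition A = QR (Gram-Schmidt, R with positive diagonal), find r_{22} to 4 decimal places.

r_{22} = 2.8460

q_1 = a_1/‖a_1‖ = (3, 1)/3.1623 = (0.9487, 0.3162).
r_{12} = q_1·a_2 = -0.9487.
u_2 = a_2 + 0.9487·q_1 = (0.9000, -2.7000).
r_{22} = ‖u_2‖ = 2.8460.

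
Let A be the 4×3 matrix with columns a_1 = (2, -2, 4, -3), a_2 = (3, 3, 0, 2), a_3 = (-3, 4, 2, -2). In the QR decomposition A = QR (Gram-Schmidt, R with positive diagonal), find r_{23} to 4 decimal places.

q_1 = a_1/‖a_1‖ = (2, -2, 4, -3)/5.7446 = (0.3482, -0.3482, 0.6963, -0.5222).
r_{12} = q_1·a_2 = -1.0445.
u_2 = a_2 + 1.0445·q_1 = (3.3636, 2.6364, 0.7273, 1.4545).
‖u_2‖ = 4.5726, so q_2 = (0.7356, 0.5766, 0.1590, 0.3181).
r_{23} = q_2·a_3 = -0.2187.

r_{23} = -0.2187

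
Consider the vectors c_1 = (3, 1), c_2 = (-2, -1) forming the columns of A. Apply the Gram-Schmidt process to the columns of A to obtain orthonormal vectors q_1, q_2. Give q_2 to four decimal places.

q_1 = c_1/‖c_1‖ = (3, 1)/3.1623 = (0.9487, 0.3162).
r_{12} = q_1·c_2 = -2.2136.
u_2 = c_2 + 2.2136·q_1 = (0.1000, -0.3000).
‖u_2‖ = 0.3162, so q_2 = (0.3162, -0.9487).

q_2 = (0.3162, -0.9487)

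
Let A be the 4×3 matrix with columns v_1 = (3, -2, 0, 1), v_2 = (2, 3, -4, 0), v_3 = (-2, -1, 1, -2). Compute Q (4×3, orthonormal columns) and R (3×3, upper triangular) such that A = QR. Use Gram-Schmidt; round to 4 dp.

Q = [[0.8018, 0.3714, 0.0246], [-0.5345, 0.5571, -0.3986], [0.0000, -0.7428, -0.2866], [0.2673, 0.0000, -0.8708]], R = [[3.7417, 0.0000, -1.6036], [0.0000, 5.3852, -2.0426], [0.0000, 0.0000, 1.8045]]

v_1 = (3, -2, 0, 1); ‖v_1‖ = 3.7417, so e_1 = (0.8018, -0.5345, 0.0000, 0.2673).
e_1·v_2 = 0.8018·2 + (-0.5345)·3 + 0.0000·(-4) + 0.2673·0 = 0.0000.
u_2 = v_2 + 0.0000·e_1 = (2.0000, 3.0000, -4.0000, 0.0000).
‖u_2‖ = 5.3852, so e_2 = (0.3714, 0.5571, -0.7428, 0.0000).
e_1·v_3 = 0.8018·(-2) + (-0.5345)·(-1) + 0.0000·1 + 0.2673·(-2) = -1.6036; e_2·v_3 = 0.3714·(-2) + 0.5571·(-1) + (-0.7428)·1 + 0.0000·(-2) = -2.0426.
u_3 = v_3 + 1.6036·e_1 + 2.0426·e_2 = (0.0443, -0.7192, -0.5172, -1.5714).
‖u_3‖ = 1.8045, so e_3 = (0.0246, -0.3986, -0.2866, -0.8708).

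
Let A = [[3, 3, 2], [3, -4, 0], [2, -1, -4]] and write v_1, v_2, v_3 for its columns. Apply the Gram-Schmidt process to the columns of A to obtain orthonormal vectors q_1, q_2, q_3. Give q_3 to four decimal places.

v_1 = (3, 3, 2); ‖v_1‖ = 4.6904, so q_1 = (0.6396, 0.6396, 0.4264).
q_1·v_2 = 0.6396·3 + 0.6396·(-4) + 0.4264·(-1) = -1.0660.
u_2 = v_2 + 1.0660·q_1 = (3.6818, -3.3182, -0.5455).
‖u_2‖ = 4.9863, so q_2 = (0.7384, -0.6655, -0.1094).
q_1·v_3 = 0.6396·2 + 0.6396·0 + 0.4264·(-4) = -0.4264; q_2·v_3 = 0.7384·2 + (-0.6655)·0 + (-0.1094)·(-4) = 1.9143.
u_3 = v_3 + 0.4264·q_1 − 1.9143·q_2 = (0.8592, 1.5466, -3.6088).
‖u_3‖ = 4.0191, so q_3 = (0.2138, 0.3848, -0.8979).

q_3 = (0.2138, 0.3848, -0.8979)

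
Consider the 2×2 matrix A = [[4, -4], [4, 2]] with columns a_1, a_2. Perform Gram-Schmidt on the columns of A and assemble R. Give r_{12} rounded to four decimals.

r_{12} = -1.4142

a_1 = (4, 4); ‖a_1‖ = 5.6569, so e_1 = (0.7071, 0.7071).
r_{12} = e_1·a_2 = -1.4142.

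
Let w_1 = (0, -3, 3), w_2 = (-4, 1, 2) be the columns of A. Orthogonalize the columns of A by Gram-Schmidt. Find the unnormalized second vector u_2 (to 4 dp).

u_2 = (-4.0000, 1.5000, 1.5000)

w_1 = (0, -3, 3); ‖w_1‖ = 4.2426, so q_1 = (0.0000, -0.7071, 0.7071).
q_1·w_2 = 0.0000·(-4) + (-0.7071)·1 + 0.7071·2 = 0.7071.
u_2 = w_2 − 0.7071·q_1 = (-4.0000, 1.5000, 1.5000).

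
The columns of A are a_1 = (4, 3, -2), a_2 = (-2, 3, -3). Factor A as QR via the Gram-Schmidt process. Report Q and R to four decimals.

a_1 = (4, 3, -2); ‖a_1‖ = 5.3852, so e_1 = (0.7428, 0.5571, -0.3714).
e_1·a_2 = 0.7428·(-2) + 0.5571·3 + (-0.3714)·(-3) = 1.2999.
u_2 = a_2 − 1.2999·e_1 = (-2.9655, 2.2759, -2.5172).
‖u_2‖ = 4.5067, so e_2 = (-0.6580, 0.5050, -0.5586).

Q = [[0.7428, -0.6580], [0.5571, 0.5050], [-0.3714, -0.5586]], R = [[5.3852, 1.2999], [0.0000, 4.5067]]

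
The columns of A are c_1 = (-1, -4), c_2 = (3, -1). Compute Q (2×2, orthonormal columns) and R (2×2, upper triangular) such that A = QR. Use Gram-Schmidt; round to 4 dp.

q_1 = c_1/‖c_1‖ = (-1, -4)/4.1231 = (-0.2425, -0.9701).
r_{12} = q_1·c_2 = 0.2425.
u_2 = c_2 − 0.2425·q_1 = (3.0588, -0.7647).
‖u_2‖ = 3.1530, so q_2 = (0.9701, -0.2425).

Q = [[-0.2425, 0.9701], [-0.9701, -0.2425]], R = [[4.1231, 0.2425], [0.0000, 3.1530]]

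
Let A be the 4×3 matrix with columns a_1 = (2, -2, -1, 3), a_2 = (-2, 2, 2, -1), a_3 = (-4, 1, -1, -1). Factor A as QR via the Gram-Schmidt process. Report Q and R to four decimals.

e_1 = a_1/‖a_1‖ = (2, -2, -1, 3)/4.2426 = (0.4714, -0.4714, -0.2357, 0.7071).
r_{12} = e_1·a_2 = -3.0641.
u_2 = a_2 + 3.0641·e_1 = (-0.5556, 0.5556, 1.2778, 1.1667).
‖u_2‖ = 1.9003, so e_2 = (-0.2924, 0.2924, 0.6724, 0.6139).
r_{13} = e_1·a_3 = -2.8284; r_{23} = e_2·a_3 = 0.1754.
u_3 = a_3 + 2.8284·e_1 − 0.1754·e_2 = (-2.6154, -0.3846, -1.7846, 0.8923).
‖u_3‖ = 3.3120, so e_3 = (-0.7897, -0.1161, -0.5388, 0.2694).

Q = [[0.4714, -0.2924, -0.7897], [-0.4714, 0.2924, -0.1161], [-0.2357, 0.6724, -0.5388], [0.7071, 0.6139, 0.2694]], R = [[4.2426, -3.0641, -2.8284], [0.0000, 1.9003, 0.1754], [0.0000, 0.0000, 3.3120]]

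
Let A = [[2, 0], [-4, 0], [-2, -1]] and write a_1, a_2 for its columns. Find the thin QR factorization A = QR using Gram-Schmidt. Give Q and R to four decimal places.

a_1 = (2, -4, -2); ‖a_1‖ = 4.8990, so e_1 = (0.4082, -0.8165, -0.4082).
e_1·a_2 = 0.4082·0 + (-0.8165)·0 + (-0.4082)·(-1) = 0.4082.
u_2 = a_2 − 0.4082·e_1 = (-0.1667, 0.3333, -0.8333).
‖u_2‖ = 0.9129, so e_2 = (-0.1826, 0.3651, -0.9129).

Q = [[0.4082, -0.1826], [-0.8165, 0.3651], [-0.4082, -0.9129]], R = [[4.8990, 0.4082], [0.0000, 0.9129]]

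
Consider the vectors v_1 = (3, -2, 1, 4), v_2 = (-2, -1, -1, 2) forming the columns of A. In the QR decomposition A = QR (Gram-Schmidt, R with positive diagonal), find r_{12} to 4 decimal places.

v_1 = (3, -2, 1, 4); ‖v_1‖ = 5.4772, so q_1 = (0.5477, -0.3651, 0.1826, 0.7303).
r_{12} = q_1·v_2 = 0.5477.

r_{12} = 0.5477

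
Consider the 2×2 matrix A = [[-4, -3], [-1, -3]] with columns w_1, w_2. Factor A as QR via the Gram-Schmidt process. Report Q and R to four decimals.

Q = [[-0.9701, 0.2425], [-0.2425, -0.9701]], R = [[4.1231, 3.6380], [0.0000, 2.1828]]

w_1 = (-4, -1); ‖w_1‖ = 4.1231, so e_1 = (-0.9701, -0.2425).
e_1·w_2 = (-0.9701)·(-3) + (-0.2425)·(-3) = 3.6380.
u_2 = w_2 − 3.6380·e_1 = (0.5294, -2.1176).
‖u_2‖ = 2.1828, so e_2 = (0.2425, -0.9701).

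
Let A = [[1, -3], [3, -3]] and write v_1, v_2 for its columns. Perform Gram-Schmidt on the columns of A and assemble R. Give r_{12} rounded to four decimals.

v_1 = (1, 3); ‖v_1‖ = 3.1623, so q_1 = (0.3162, 0.9487).
r_{12} = q_1·v_2 = -3.7947.

r_{12} = -3.7947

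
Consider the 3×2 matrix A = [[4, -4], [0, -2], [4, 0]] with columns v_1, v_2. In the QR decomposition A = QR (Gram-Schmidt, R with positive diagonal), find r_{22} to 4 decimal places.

r_{22} = 3.4641

v_1 = (4, 0, 4); ‖v_1‖ = 5.6569, so q_1 = (0.7071, 0.0000, 0.7071).
q_1·v_2 = 0.7071·(-4) + 0.0000·(-2) + 0.7071·0 = -2.8284.
u_2 = v_2 + 2.8284·q_1 = (-2.0000, -2.0000, 2.0000).
r_{22} = ‖u_2‖ = 3.4641.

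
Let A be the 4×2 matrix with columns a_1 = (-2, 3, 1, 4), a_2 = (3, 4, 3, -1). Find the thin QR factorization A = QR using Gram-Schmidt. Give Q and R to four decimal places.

q_1 = a_1/‖a_1‖ = (-2, 3, 1, 4)/5.4772 = (-0.3651, 0.5477, 0.1826, 0.7303).
r_{12} = q_1·a_2 = 0.9129.
u_2 = a_2 − 0.9129·q_1 = (3.3333, 3.5000, 2.8333, -1.6667).
‖u_2‖ = 5.8452, so q_2 = (0.5703, 0.5988, 0.4847, -0.2851).

Q = [[-0.3651, 0.5703], [0.5477, 0.5988], [0.1826, 0.4847], [0.7303, -0.2851]], R = [[5.4772, 0.9129], [0.0000, 5.8452]]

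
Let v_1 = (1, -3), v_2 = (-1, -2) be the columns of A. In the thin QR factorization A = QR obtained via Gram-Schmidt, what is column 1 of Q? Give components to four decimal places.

v_1 = (1, -3); ‖v_1‖ = 3.1623, so e_1 = (0.3162, -0.9487).

e_1 = (0.3162, -0.9487)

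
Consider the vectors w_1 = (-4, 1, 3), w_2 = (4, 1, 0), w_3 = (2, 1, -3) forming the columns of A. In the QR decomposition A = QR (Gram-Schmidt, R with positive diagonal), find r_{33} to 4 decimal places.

w_1 = (-4, 1, 3); ‖w_1‖ = 5.0990, so q_1 = (-0.7845, 0.1961, 0.5883).
q_1·w_2 = (-0.7845)·4 + 0.1961·1 + 0.5883·0 = -2.9417.
u_2 = w_2 + 2.9417·q_1 = (1.6923, 1.5769, 1.7308).
‖u_2‖ = 2.8890, so q_2 = (0.5858, 0.5458, 0.5991).
q_1·w_3 = (-0.7845)·2 + 0.1961·1 + 0.5883·(-3) = -3.1379; q_2·w_3 = 0.5858·2 + 0.5458·1 + 0.5991·(-3) = -0.0799.
u_3 = w_3 + 3.1379·q_1 + 0.0799·q_2 = (-0.4147, 1.6590, -1.1060).
r_{33} = ‖u_3‖ = 2.0365.

r_{33} = 2.0365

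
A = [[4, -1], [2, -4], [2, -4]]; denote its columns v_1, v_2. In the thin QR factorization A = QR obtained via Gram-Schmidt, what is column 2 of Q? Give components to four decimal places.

e_2 = (0.5774, -0.5774, -0.5774)

v_1 = (4, 2, 2); ‖v_1‖ = 4.8990, so e_1 = (0.8165, 0.4082, 0.4082).
e_1·v_2 = 0.8165·(-1) + 0.4082·(-4) + 0.4082·(-4) = -4.0825.
u_2 = v_2 + 4.0825·e_1 = (2.3333, -2.3333, -2.3333).
‖u_2‖ = 4.0415, so e_2 = (0.5774, -0.5774, -0.5774).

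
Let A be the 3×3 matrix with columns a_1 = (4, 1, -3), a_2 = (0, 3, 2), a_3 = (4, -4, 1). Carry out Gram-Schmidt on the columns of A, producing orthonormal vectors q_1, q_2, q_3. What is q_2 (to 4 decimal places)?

q_1 = a_1/‖a_1‖ = (4, 1, -3)/5.0990 = (0.7845, 0.1961, -0.5883).
r_{12} = q_1·a_2 = -0.5883.
u_2 = a_2 + 0.5883·q_1 = (0.4615, 3.1154, 1.6538).
‖u_2‖ = 3.5572, so q_2 = (0.1297, 0.8758, 0.4649).

q_2 = (0.1297, 0.8758, 0.4649)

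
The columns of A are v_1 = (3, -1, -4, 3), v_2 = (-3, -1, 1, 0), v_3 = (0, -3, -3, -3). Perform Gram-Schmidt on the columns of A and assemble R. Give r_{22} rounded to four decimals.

v_1 = (3, -1, -4, 3); ‖v_1‖ = 5.9161, so e_1 = (0.5071, -0.1690, -0.6761, 0.5071).
e_1·v_2 = 0.5071·(-3) + (-0.1690)·(-1) + (-0.6761)·1 + 0.5071·0 = -2.0284.
u_2 = v_2 + 2.0284·e_1 = (-1.9714, -1.3429, -0.3714, 1.0286).
r_{22} = ‖u_2‖ = 2.6241.

r_{22} = 2.6241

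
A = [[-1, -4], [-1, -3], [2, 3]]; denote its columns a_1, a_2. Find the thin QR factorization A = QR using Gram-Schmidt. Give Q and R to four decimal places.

Q = [[-0.4082, -0.7591], [-0.4082, -0.3450], [0.8165, -0.5521]], R = [[2.4495, 5.3072], [0.0000, 2.4152]]

a_1 = (-1, -1, 2); ‖a_1‖ = 2.4495, so e_1 = (-0.4082, -0.4082, 0.8165).
e_1·a_2 = (-0.4082)·(-4) + (-0.4082)·(-3) + 0.8165·3 = 5.3072.
u_2 = a_2 − 5.3072·e_1 = (-1.8333, -0.8333, -1.3333).
‖u_2‖ = 2.4152, so e_2 = (-0.7591, -0.3450, -0.5521).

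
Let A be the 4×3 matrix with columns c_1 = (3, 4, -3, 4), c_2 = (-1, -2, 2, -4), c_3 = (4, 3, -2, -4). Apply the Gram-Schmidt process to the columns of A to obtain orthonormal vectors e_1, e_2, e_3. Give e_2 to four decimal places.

c_1 = (3, 4, -3, 4); ‖c_1‖ = 7.0711, so e_1 = (0.4243, 0.5657, -0.4243, 0.5657).
e_1·c_2 = 0.4243·(-1) + 0.5657·(-2) + (-0.4243)·2 + 0.5657·(-4) = -4.6669.
u_2 = c_2 + 4.6669·e_1 = (0.9800, 0.6400, 0.0200, -1.3600).
‖u_2‖ = 1.7944, so e_2 = (0.5461, 0.3567, 0.0111, -0.7579).

e_2 = (0.5461, 0.3567, 0.0111, -0.7579)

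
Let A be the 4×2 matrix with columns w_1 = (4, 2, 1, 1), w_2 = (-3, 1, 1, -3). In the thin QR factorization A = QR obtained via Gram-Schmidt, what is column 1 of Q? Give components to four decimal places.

q_1 = (0.8528, 0.4264, 0.2132, 0.2132)

q_1 = w_1/‖w_1‖ = (4, 2, 1, 1)/4.6904 = (0.8528, 0.4264, 0.2132, 0.2132).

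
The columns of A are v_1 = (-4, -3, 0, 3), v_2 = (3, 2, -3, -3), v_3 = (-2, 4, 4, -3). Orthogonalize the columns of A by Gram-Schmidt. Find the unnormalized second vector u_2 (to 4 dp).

v_1 = (-4, -3, 0, 3); ‖v_1‖ = 5.8310, so q_1 = (-0.6860, -0.5145, 0.0000, 0.5145).
q_1·v_2 = (-0.6860)·3 + (-0.5145)·2 + 0.0000·(-3) + 0.5145·(-3) = -4.6305.
u_2 = v_2 + 4.6305·q_1 = (-0.1765, -0.3824, -3.0000, -0.6176).

u_2 = (-0.1765, -0.3824, -3.0000, -0.6176)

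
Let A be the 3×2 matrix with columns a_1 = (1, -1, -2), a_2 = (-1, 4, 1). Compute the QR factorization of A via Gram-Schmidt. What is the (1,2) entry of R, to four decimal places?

r_{12} = -2.8577

a_1 = (1, -1, -2); ‖a_1‖ = 2.4495, so e_1 = (0.4082, -0.4082, -0.8165).
r_{12} = e_1·a_2 = -2.8577.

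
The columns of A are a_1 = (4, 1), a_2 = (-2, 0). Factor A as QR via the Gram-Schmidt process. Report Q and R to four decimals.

a_1 = (4, 1); ‖a_1‖ = 4.1231, so q_1 = (0.9701, 0.2425).
q_1·a_2 = 0.9701·(-2) + 0.2425·0 = -1.9403.
u_2 = a_2 + 1.9403·q_1 = (-0.1176, 0.4706).
‖u_2‖ = 0.4851, so q_2 = (-0.2425, 0.9701).

Q = [[0.9701, -0.2425], [0.2425, 0.9701]], R = [[4.1231, -1.9403], [0.0000, 0.4851]]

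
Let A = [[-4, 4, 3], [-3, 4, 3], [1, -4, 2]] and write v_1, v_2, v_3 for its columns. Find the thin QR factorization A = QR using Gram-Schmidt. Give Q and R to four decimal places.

Q = [[-0.7845, -0.3145, -0.5345], [-0.5883, 0.1048, 0.8018], [0.1961, -0.9435, 0.2673]], R = [[5.0990, -6.2757, -3.7262], [0.0000, 2.9352, -2.5159], [0.0000, 0.0000, 1.3363]]

v_1 = (-4, -3, 1); ‖v_1‖ = 5.0990, so e_1 = (-0.7845, -0.5883, 0.1961).
e_1·v_2 = (-0.7845)·4 + (-0.5883)·4 + 0.1961·(-4) = -6.2757.
u_2 = v_2 + 6.2757·e_1 = (-0.9231, 0.3077, -2.7692).
‖u_2‖ = 2.9352, so e_2 = (-0.3145, 0.1048, -0.9435).
e_1·v_3 = (-0.7845)·3 + (-0.5883)·3 + 0.1961·2 = -3.7262; e_2·v_3 = (-0.3145)·3 + 0.1048·3 + (-0.9435)·2 = -2.5159.
u_3 = v_3 + 3.7262·e_1 + 2.5159·e_2 = (-0.7143, 1.0714, 0.3571).
‖u_3‖ = 1.3363, so e_3 = (-0.5345, 0.8018, 0.2673).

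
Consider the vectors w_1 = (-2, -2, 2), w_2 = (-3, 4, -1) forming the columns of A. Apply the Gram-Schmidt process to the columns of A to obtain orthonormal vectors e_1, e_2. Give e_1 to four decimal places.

w_1 = (-2, -2, 2); ‖w_1‖ = 3.4641, so e_1 = (-0.5774, -0.5774, 0.5774).

e_1 = (-0.5774, -0.5774, 0.5774)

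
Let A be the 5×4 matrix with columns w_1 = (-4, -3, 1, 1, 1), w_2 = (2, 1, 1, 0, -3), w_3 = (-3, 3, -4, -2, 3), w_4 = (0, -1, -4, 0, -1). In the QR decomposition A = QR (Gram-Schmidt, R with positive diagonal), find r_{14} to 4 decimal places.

r_{14} = -0.3780

w_1 = (-4, -3, 1, 1, 1); ‖w_1‖ = 5.2915, so q_1 = (-0.7559, -0.5669, 0.1890, 0.1890, 0.1890).
r_{14} = q_1·w_4 = -0.3780.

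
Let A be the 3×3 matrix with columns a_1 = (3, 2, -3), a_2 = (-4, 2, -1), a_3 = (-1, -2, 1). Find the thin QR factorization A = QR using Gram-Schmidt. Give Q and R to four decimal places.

a_1 = (3, 2, -3); ‖a_1‖ = 4.6904, so q_1 = (0.6396, 0.4264, -0.6396).
q_1·a_2 = 0.6396·(-4) + 0.4264·2 + (-0.6396)·(-1) = -1.0660.
u_2 = a_2 + 1.0660·q_1 = (-3.3182, 2.4545, -1.6818).
‖u_2‖ = 4.4569, so q_2 = (-0.7445, 0.5507, -0.3774).
q_1·a_3 = 0.6396·(-1) + 0.4264·(-2) + (-0.6396)·1 = -2.1320; q_2·a_3 = (-0.7445)·(-1) + 0.5507·(-2) + (-0.3774)·1 = -0.7343.
u_3 = a_3 + 2.1320·q_1 + 0.7343·q_2 = (-0.1831, -0.6865, -0.6407).
‖u_3‖ = 0.9567, so q_3 = (-0.1913, -0.7175, -0.6697).

Q = [[0.6396, -0.7445, -0.1913], [0.4264, 0.5507, -0.7175], [-0.6396, -0.3774, -0.6697]], R = [[4.6904, -1.0660, -2.1320], [0.0000, 4.4569, -0.7343], [0.0000, 0.0000, 0.9567]]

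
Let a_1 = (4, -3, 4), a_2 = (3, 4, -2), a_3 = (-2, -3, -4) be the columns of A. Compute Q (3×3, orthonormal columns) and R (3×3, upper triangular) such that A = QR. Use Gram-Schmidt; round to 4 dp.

a_1 = (4, -3, 4); ‖a_1‖ = 6.4031, so e_1 = (0.6247, -0.4685, 0.6247).
e_1·a_2 = 0.6247·3 + (-0.4685)·4 + 0.6247·(-2) = -1.2494.
u_2 = a_2 + 1.2494·e_1 = (3.7805, 3.4146, -1.2195).
‖u_2‖ = 5.2382, so e_2 = (0.7217, 0.6519, -0.2328).
e_1·a_3 = 0.6247·(-2) + (-0.4685)·(-3) + 0.6247·(-4) = -2.3426; e_2·a_3 = 0.7217·(-2) + 0.6519·(-3) + (-0.2328)·(-4) = -2.4678.
u_3 = a_3 + 2.3426·e_1 + 2.4678·e_2 = (1.2444, -2.4889, -3.1111).
‖u_3‖ = 4.1740, so e_3 = (0.2981, -0.5963, -0.7454).

Q = [[0.6247, 0.7217, 0.2981], [-0.4685, 0.6519, -0.5963], [0.6247, -0.2328, -0.7454]], R = [[6.4031, -1.2494, -2.3426], [0.0000, 5.2382, -2.4678], [0.0000, 0.0000, 4.1740]]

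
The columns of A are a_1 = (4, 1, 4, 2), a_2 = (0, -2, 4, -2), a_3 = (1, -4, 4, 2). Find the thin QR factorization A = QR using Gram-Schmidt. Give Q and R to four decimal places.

Q = [[0.6576, -0.2343, -0.1047], [0.1644, -0.4919, -0.7419], [0.6576, 0.6325, -0.0404], [0.3288, -0.5505, 0.6611]], R = [[6.0828, 1.6440, 3.2880], [0.0000, 4.6149, 3.1625], [0.0000, 0.0000, 4.0234]]

a_1 = (4, 1, 4, 2); ‖a_1‖ = 6.0828, so q_1 = (0.6576, 0.1644, 0.6576, 0.3288).
q_1·a_2 = 0.6576·0 + 0.1644·(-2) + 0.6576·4 + 0.3288·(-2) = 1.6440.
u_2 = a_2 − 1.6440·q_1 = (-1.0811, -2.2703, 2.9189, -2.5405).
‖u_2‖ = 4.6149, so q_2 = (-0.2343, -0.4919, 0.6325, -0.5505).
q_1·a_3 = 0.6576·1 + 0.1644·(-4) + 0.6576·4 + 0.3288·2 = 3.2880; q_2·a_3 = (-0.2343)·1 + (-0.4919)·(-4) + 0.6325·4 + (-0.5505)·2 = 3.1625.
u_3 = a_3 − 3.2880·q_1 − 3.1625·q_2 = (-0.4213, -2.9848, -0.1624, 2.6599).
‖u_3‖ = 4.0234, so q_3 = (-0.1047, -0.7419, -0.0404, 0.6611).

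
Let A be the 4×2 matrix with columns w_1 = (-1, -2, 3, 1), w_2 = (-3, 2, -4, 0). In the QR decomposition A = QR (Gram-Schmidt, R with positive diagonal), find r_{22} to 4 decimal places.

r_{22} = 4.2111

w_1 = (-1, -2, 3, 1); ‖w_1‖ = 3.8730, so e_1 = (-0.2582, -0.5164, 0.7746, 0.2582).
e_1·w_2 = (-0.2582)·(-3) + (-0.5164)·2 + 0.7746·(-4) + 0.2582·0 = -3.3566.
u_2 = w_2 + 3.3566·e_1 = (-3.8667, 0.2667, -1.4000, 0.8667).
r_{22} = ‖u_2‖ = 4.2111.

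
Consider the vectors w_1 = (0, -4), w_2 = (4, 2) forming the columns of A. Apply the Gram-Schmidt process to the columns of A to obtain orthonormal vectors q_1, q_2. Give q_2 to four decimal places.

q_2 = (1.0000, 0.0000)

w_1 = (0, -4); ‖w_1‖ = 4.0000, so q_1 = (0.0000, -1.0000).
q_1·w_2 = 0.0000·4 + (-1.0000)·2 = -2.0000.
u_2 = w_2 + 2.0000·q_1 = (4.0000, 0.0000).
‖u_2‖ = 4.0000, so q_2 = (1.0000, 0.0000).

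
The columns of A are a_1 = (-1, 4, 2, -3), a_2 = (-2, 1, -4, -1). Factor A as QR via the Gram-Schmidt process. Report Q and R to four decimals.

a_1 = (-1, 4, 2, -3); ‖a_1‖ = 5.4772, so e_1 = (-0.1826, 0.7303, 0.3651, -0.5477).
e_1·a_2 = (-0.1826)·(-2) + 0.7303·1 + 0.3651·(-4) + (-0.5477)·(-1) = 0.1826.
u_2 = a_2 − 0.1826·e_1 = (-1.9667, 0.8667, -4.0667, -0.9000).
‖u_2‖ = 4.6869, so e_2 = (-0.4196, 0.1849, -0.8677, -0.1920).

Q = [[-0.1826, -0.4196], [0.7303, 0.1849], [0.3651, -0.8677], [-0.5477, -0.1920]], R = [[5.4772, 0.1826], [0.0000, 4.6869]]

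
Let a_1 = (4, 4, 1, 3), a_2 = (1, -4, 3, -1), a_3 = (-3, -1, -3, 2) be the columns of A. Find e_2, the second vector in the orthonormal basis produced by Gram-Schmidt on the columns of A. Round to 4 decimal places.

e_1 = a_1/‖a_1‖ = (4, 4, 1, 3)/6.4807 = (0.6172, 0.6172, 0.1543, 0.4629).
r_{12} = e_1·a_2 = -1.8516.
u_2 = a_2 + 1.8516·e_1 = (2.1429, -2.8571, 3.2857, -0.1429).
‖u_2‖ = 4.8550, so e_2 = (0.4414, -0.5885, 0.6768, -0.0294).

e_2 = (0.4414, -0.5885, 0.6768, -0.0294)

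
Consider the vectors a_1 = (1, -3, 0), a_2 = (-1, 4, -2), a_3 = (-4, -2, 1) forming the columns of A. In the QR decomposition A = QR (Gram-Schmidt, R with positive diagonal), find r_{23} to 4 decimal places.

r_{23} = -1.6791

a_1 = (1, -3, 0); ‖a_1‖ = 3.1623, so e_1 = (0.3162, -0.9487, 0.0000).
e_1·a_2 = 0.3162·(-1) + (-0.9487)·4 + 0.0000·(-2) = -4.1110.
u_2 = a_2 + 4.1110·e_1 = (0.3000, 0.1000, -2.0000).
‖u_2‖ = 2.0248, so e_2 = (0.1482, 0.0494, -0.9877).
r_{23} = e_2·a_3 = -1.6791.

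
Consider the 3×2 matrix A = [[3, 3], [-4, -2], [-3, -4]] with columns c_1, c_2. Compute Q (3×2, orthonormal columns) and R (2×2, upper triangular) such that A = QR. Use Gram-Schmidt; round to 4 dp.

c_1 = (3, -4, -3); ‖c_1‖ = 5.8310, so q_1 = (0.5145, -0.6860, -0.5145).
q_1·c_2 = 0.5145·3 + (-0.6860)·(-2) + (-0.5145)·(-4) = 4.9735.
u_2 = c_2 − 4.9735·q_1 = (0.4412, 1.4118, -1.4412).
‖u_2‖ = 2.0651, so q_2 = (0.2136, 0.6836, -0.6979).

Q = [[0.5145, 0.2136], [-0.6860, 0.6836], [-0.5145, -0.6979]], R = [[5.8310, 4.9735], [0.0000, 2.0651]]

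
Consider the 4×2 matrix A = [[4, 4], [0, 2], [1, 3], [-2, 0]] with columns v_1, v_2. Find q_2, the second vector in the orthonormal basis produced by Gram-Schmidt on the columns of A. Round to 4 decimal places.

v_1 = (4, 0, 1, -2); ‖v_1‖ = 4.5826, so q_1 = (0.8729, 0.0000, 0.2182, -0.4364).
q_1·v_2 = 0.8729·4 + 0.0000·2 + 0.2182·3 + (-0.4364)·0 = 4.1461.
u_2 = v_2 − 4.1461·q_1 = (0.3810, 2.0000, 2.0952, 1.8095).
‖u_2‖ = 3.4365, so q_2 = (0.1109, 0.5820, 0.6097, 0.5266).

q_2 = (0.1109, 0.5820, 0.6097, 0.5266)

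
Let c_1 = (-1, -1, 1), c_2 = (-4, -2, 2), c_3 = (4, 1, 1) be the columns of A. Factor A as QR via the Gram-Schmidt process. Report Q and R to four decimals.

c_1 = (-1, -1, 1); ‖c_1‖ = 1.7321, so q_1 = (-0.5774, -0.5774, 0.5774).
q_1·c_2 = (-0.5774)·(-4) + (-0.5774)·(-2) + 0.5774·2 = 4.6188.
u_2 = c_2 − 4.6188·q_1 = (-1.3333, 0.6667, -0.6667).
‖u_2‖ = 1.6330, so q_2 = (-0.8165, 0.4082, -0.4082).
q_1·c_3 = (-0.5774)·4 + (-0.5774)·1 + 0.5774·1 = -2.3094; q_2·c_3 = (-0.8165)·4 + 0.4082·1 + (-0.4082)·1 = -3.2660.
u_3 = c_3 + 2.3094·q_1 + 3.2660·q_2 = (0.0000, 1.0000, 1.0000).
‖u_3‖ = 1.4142, so q_3 = (0.0000, 0.7071, 0.7071).

Q = [[-0.5774, -0.8165, 0.0000], [-0.5774, 0.4082, 0.7071], [0.5774, -0.4082, 0.7071]], R = [[1.7321, 4.6188, -2.3094], [0.0000, 1.6330, -3.2660], [0.0000, 0.0000, 1.4142]]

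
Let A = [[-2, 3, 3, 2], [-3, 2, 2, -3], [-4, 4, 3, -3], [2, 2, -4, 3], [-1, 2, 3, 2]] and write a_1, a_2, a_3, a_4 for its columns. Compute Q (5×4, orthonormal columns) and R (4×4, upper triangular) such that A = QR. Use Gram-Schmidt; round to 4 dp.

Q = [[-0.3430, 0.3554, 0.3971, 0.7496], [-0.5145, -0.0711, -0.3620, 0.1819], [-0.6860, 0.2275, -0.2859, -0.3951], [0.3430, 0.8531, -0.3658, -0.0173], [-0.1715, 0.2986, 0.7041, -0.4987]], R = [[5.8310, -4.4590, -6.0025, 3.6015], [0.0000, 4.1373, -0.9099, 3.3980], [0.0000, 0.0000, 3.1847, 3.0488], [0.0000, 0.0000, 0.0000, 1.0898]]

q_1 = a_1/‖a_1‖ = (-2, -3, -4, 2, -1)/5.8310 = (-0.3430, -0.5145, -0.6860, 0.3430, -0.1715).
r_{12} = q_1·a_2 = -4.4590.
u_2 = a_2 + 4.4590·q_1 = (1.4706, -0.2941, 0.9412, 3.5294, 1.2353).
‖u_2‖ = 4.1373, so q_2 = (0.3554, -0.0711, 0.2275, 0.8531, 0.2986).
r_{13} = q_1·a_3 = -6.0025; r_{23} = q_2·a_3 = -0.9099.
u_3 = a_3 + 6.0025·q_1 + 0.9099·q_2 = (1.2646, -1.1529, -0.9107, -1.1649, 2.2423).
‖u_3‖ = 3.1847, so q_3 = (0.3971, -0.3620, -0.2859, -0.3658, 0.7041).
r_{14} = q_1·a_4 = 3.6015; r_{24} = q_2·a_4 = 3.3980; r_{34} = q_3·a_4 = 3.0488.
u_4 = a_4 − 3.6015·q_1 − 3.3980·q_2 − 3.0488·q_3 = (0.8169, 0.1982, -0.4306, -0.0188, -0.5435).
‖u_4‖ = 1.0898, so q_4 = (0.7496, 0.1819, -0.3951, -0.0173, -0.4987).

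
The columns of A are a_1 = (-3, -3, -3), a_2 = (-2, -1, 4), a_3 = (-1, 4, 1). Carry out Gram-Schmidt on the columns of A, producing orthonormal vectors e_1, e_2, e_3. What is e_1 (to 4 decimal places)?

e_1 = (-0.5774, -0.5774, -0.5774)

a_1 = (-3, -3, -3); ‖a_1‖ = 5.1962, so e_1 = (-0.5774, -0.5774, -0.5774).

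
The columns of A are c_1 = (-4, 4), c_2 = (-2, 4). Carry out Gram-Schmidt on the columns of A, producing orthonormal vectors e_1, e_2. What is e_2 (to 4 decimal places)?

e_2 = (0.7071, 0.7071)

e_1 = c_1/‖c_1‖ = (-4, 4)/5.6569 = (-0.7071, 0.7071).
r_{12} = e_1·c_2 = 4.2426.
u_2 = c_2 − 4.2426·e_1 = (1.0000, 1.0000).
‖u_2‖ = 1.4142, so e_2 = (0.7071, 0.7071).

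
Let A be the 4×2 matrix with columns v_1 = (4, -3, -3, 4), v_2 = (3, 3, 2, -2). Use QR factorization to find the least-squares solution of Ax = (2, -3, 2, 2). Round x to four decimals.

e_1 = v_1/‖v_1‖ = (4, -3, -3, 4)/7.0711 = (0.5657, -0.4243, -0.4243, 0.5657).
r_{12} = e_1·v_2 = -1.5556.
u_2 = v_2 + 1.5556·e_1 = (3.8800, 2.3400, 1.3400, -1.1200).
‖u_2‖ = 4.8559, so e_2 = (0.7990, 0.4819, 0.2760, -0.2306).
Qᵀb = (2.6870, 0.2430).
Back-substitute: x_2 = 0.2430/4.8559 = 0.0500.
x_1 = (2.6870 + 1.5556·0.0500)/7.0711 = 0.3910.

x = (0.3910, 0.0500)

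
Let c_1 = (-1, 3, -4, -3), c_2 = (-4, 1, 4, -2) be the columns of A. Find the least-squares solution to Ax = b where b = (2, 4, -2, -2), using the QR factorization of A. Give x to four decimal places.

c_1 = (-1, 3, -4, -3); ‖c_1‖ = 5.9161, so q_1 = (-0.1690, 0.5071, -0.6761, -0.5071).
q_1·c_2 = (-0.1690)·(-4) + 0.5071·1 + (-0.6761)·4 + (-0.5071)·(-2) = -0.5071.
u_2 = c_2 + 0.5071·q_1 = (-4.0857, 1.2571, 3.6571, -2.2571).
‖u_2‖ = 6.0616, so q_2 = (-0.6740, 0.2074, 0.6033, -0.3724).
Qᵀb = (4.0567, -0.9804).
Back-substitute: x_2 = -0.9804/6.0616 = -0.1617.
x_1 = (4.0567 + 0.5071·(-0.1617))/5.9161 = 0.6719.

x = (0.6719, -0.1617)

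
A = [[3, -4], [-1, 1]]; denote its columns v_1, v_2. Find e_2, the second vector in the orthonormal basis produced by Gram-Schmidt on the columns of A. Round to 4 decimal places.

e_2 = (-0.3162, -0.9487)

e_1 = v_1/‖v_1‖ = (3, -1)/3.1623 = (0.9487, -0.3162).
r_{12} = e_1·v_2 = -4.1110.
u_2 = v_2 + 4.1110·e_1 = (-0.1000, -0.3000).
‖u_2‖ = 0.3162, so e_2 = (-0.3162, -0.9487).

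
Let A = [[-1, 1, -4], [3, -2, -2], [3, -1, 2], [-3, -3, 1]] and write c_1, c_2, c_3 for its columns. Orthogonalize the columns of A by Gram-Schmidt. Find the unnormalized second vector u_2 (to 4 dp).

e_1 = c_1/‖c_1‖ = (-1, 3, 3, -3)/5.2915 = (-0.1890, 0.5669, 0.5669, -0.5669).
r_{12} = e_1·c_2 = -0.1890.
u_2 = c_2 + 0.1890·e_1 = (0.9643, -1.8929, -0.8929, -3.1071).

u_2 = (0.9643, -1.8929, -0.8929, -3.1071)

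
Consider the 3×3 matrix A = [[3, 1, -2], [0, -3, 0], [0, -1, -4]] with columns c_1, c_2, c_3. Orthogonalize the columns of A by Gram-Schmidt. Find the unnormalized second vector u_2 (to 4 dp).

u_2 = (0.0000, -3.0000, -1.0000)

q_1 = c_1/‖c_1‖ = (3, 0, 0)/3.0000 = (1.0000, 0.0000, 0.0000).
r_{12} = q_1·c_2 = 1.0000.
u_2 = c_2 − 1.0000·q_1 = (0.0000, -3.0000, -1.0000).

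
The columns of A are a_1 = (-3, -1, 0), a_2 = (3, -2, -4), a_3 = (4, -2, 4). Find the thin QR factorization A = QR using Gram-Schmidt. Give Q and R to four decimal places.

Q = [[-0.9487, 0.1833, 0.2577], [-0.3162, -0.5500, -0.7730], [0.0000, -0.8148, 0.5797]], R = [[3.1623, -2.2136, -3.1623], [0.0000, 4.9092, -1.4259], [0.0000, 0.0000, 4.8956]]

q_1 = a_1/‖a_1‖ = (-3, -1, 0)/3.1623 = (-0.9487, -0.3162, 0.0000).
r_{12} = q_1·a_2 = -2.2136.
u_2 = a_2 + 2.2136·q_1 = (0.9000, -2.7000, -4.0000).
‖u_2‖ = 4.9092, so q_2 = (0.1833, -0.5500, -0.8148).
r_{13} = q_1·a_3 = -3.1623; r_{23} = q_2·a_3 = -1.4259.
u_3 = a_3 + 3.1623·q_1 + 1.4259·q_2 = (1.2614, -3.7842, 2.8382).
‖u_3‖ = 4.8956, so q_3 = (0.2577, -0.7730, 0.5797).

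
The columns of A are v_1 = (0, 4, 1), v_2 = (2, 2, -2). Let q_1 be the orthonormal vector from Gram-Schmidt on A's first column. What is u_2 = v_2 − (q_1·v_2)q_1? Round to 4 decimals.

v_1 = (0, 4, 1); ‖v_1‖ = 4.1231, so q_1 = (0.0000, 0.9701, 0.2425).
q_1·v_2 = 0.0000·2 + 0.9701·2 + 0.2425·(-2) = 1.4552.
u_2 = v_2 − 1.4552·q_1 = (2.0000, 0.5882, -2.3529).

u_2 = (2.0000, 0.5882, -2.3529)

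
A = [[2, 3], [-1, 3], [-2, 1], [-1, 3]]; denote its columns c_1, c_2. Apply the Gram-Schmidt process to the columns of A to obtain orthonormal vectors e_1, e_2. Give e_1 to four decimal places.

c_1 = (2, -1, -2, -1); ‖c_1‖ = 3.1623, so e_1 = (0.6325, -0.3162, -0.6325, -0.3162).

e_1 = (0.6325, -0.3162, -0.6325, -0.3162)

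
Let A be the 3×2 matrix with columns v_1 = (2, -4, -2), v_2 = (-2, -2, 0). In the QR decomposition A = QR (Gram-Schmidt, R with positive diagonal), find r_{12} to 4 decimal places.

v_1 = (2, -4, -2); ‖v_1‖ = 4.8990, so q_1 = (0.4082, -0.8165, -0.4082).
r_{12} = q_1·v_2 = 0.8165.

r_{12} = 0.8165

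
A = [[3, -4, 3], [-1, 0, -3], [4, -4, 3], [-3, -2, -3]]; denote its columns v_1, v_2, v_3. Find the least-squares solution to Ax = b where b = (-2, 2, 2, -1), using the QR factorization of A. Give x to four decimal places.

v_1 = (3, -1, 4, -3); ‖v_1‖ = 5.9161, so e_1 = (0.5071, -0.1690, 0.6761, -0.5071).
e_1·v_2 = 0.5071·(-4) + (-0.1690)·0 + 0.6761·(-4) + (-0.5071)·(-2) = -3.7187.
u_2 = v_2 + 3.7187·e_1 = (-2.1143, -0.6286, -1.4857, -3.8857).
‖u_2‖ = 4.7087, so e_2 = (-0.4490, -0.1335, -0.3155, -0.8252).
e_1·v_3 = 0.5071·3 + (-0.1690)·(-3) + 0.6761·3 + (-0.5071)·(-3) = 5.5780; e_2·v_3 = (-0.4490)·3 + (-0.1335)·(-3) + (-0.3155)·3 + (-0.8252)·(-3) = 0.5825.
u_3 = v_3 − 5.5780·e_1 − 0.5825·e_2 = (0.4330, -1.9794, -0.5876, 0.3093).
‖u_3‖ = 2.1322, so e_3 = (0.2031, -0.9283, -0.2756, 0.1450).
Qᵀb = (0.5071, 0.8252, -2.9590).
Back-substitute: x_3 = -2.9590/2.1322 = -1.3878.
x_2 = (0.8252 − 0.5825·(-1.3878))/4.7087 = 0.3469.
x_1 = (0.5071 + 3.7187·0.3469 − 5.5780·(-1.3878))/5.9161 = 1.6122.

x = (1.6122, 0.3469, -1.3878)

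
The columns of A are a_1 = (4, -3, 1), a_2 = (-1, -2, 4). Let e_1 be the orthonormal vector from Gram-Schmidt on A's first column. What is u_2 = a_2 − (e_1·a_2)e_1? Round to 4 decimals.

u_2 = (-1.9231, -1.3077, 3.7692)

a_1 = (4, -3, 1); ‖a_1‖ = 5.0990, so e_1 = (0.7845, -0.5883, 0.1961).
e_1·a_2 = 0.7845·(-1) + (-0.5883)·(-2) + 0.1961·4 = 1.1767.
u_2 = a_2 − 1.1767·e_1 = (-1.9231, -1.3077, 3.7692).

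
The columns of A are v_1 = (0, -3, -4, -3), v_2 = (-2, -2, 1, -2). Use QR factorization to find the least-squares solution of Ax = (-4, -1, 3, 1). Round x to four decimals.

x = (-0.6455, 1.2434)

v_1 = (0, -3, -4, -3); ‖v_1‖ = 5.8310, so q_1 = (0.0000, -0.5145, -0.6860, -0.5145).
q_1·v_2 = 0.0000·(-2) + (-0.5145)·(-2) + (-0.6860)·1 + (-0.5145)·(-2) = 1.3720.
u_2 = v_2 − 1.3720·q_1 = (-2.0000, -1.2941, 1.9412, -1.2941).
‖u_2‖ = 3.3343, so q_2 = (-0.5998, -0.3881, 0.5822, -0.3881).
Qᵀb = (-2.0580, 4.1458).
Back-substitute: x_2 = 4.1458/3.3343 = 1.2434.
x_1 = (-2.0580 − 1.3720·1.2434)/5.8310 = -0.6455.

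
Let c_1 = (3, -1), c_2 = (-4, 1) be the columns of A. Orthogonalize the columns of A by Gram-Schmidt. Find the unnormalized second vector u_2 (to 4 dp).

u_2 = (-0.1000, -0.3000)

c_1 = (3, -1); ‖c_1‖ = 3.1623, so q_1 = (0.9487, -0.3162).
q_1·c_2 = 0.9487·(-4) + (-0.3162)·1 = -4.1110.
u_2 = c_2 + 4.1110·q_1 = (-0.1000, -0.3000).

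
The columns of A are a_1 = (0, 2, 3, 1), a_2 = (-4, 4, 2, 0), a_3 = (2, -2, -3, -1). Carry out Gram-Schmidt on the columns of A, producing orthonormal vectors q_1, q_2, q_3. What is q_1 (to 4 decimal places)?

q_1 = (0.0000, 0.5345, 0.8018, 0.2673)

a_1 = (0, 2, 3, 1); ‖a_1‖ = 3.7417, so q_1 = (0.0000, 0.5345, 0.8018, 0.2673).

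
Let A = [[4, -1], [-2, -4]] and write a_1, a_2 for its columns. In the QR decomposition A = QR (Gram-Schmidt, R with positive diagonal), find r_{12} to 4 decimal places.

e_1 = a_1/‖a_1‖ = (4, -2)/4.4721 = (0.8944, -0.4472).
r_{12} = e_1·a_2 = 0.8944.

r_{12} = 0.8944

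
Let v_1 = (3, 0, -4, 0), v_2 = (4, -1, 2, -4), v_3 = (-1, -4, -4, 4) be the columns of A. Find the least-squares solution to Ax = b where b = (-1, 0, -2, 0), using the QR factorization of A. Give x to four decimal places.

e_1 = v_1/‖v_1‖ = (3, 0, -4, 0)/5.0000 = (0.6000, 0.0000, -0.8000, 0.0000).
r_{12} = e_1·v_2 = 0.8000.
u_2 = v_2 − 0.8000·e_1 = (3.5200, -1.0000, 2.6400, -4.0000).
‖u_2‖ = 6.0299, so e_2 = (0.5838, -0.1658, 0.4378, -0.6634).
r_{13} = e_1·v_3 = 2.6000; r_{23} = e_2·v_3 = -4.3251.
u_3 = v_3 − 2.6000·e_1 + 4.3251·e_2 = (-0.0352, -4.7173, -0.0264, 1.1309).
‖u_3‖ = 4.8511, so e_3 = (-0.0073, -0.9724, -0.0054, 0.2331).
Qᵀb = (1.0000, -1.4594, 0.0181).
Back-substitute: x_3 = 0.0181/4.8511 = 0.0037.
x_2 = (-1.4594 + 4.3251·0.0037)/6.0299 = -0.2393.
x_1 = (1.0000 − 0.8000·(-0.2393) − 2.6000·0.0037)/5.0000 = 0.2364.

x = (0.2364, -0.2393, 0.0037)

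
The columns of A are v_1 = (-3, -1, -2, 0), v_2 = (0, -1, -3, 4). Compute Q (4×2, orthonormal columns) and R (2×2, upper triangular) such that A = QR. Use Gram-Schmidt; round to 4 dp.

Q = [[-0.8018, 0.3162], [-0.2673, -0.1054], [-0.5345, -0.4216], [0.0000, 0.8433]], R = [[3.7417, 1.8708], [0.0000, 4.7434]]

e_1 = v_1/‖v_1‖ = (-3, -1, -2, 0)/3.7417 = (-0.8018, -0.2673, -0.5345, 0.0000).
r_{12} = e_1·v_2 = 1.8708.
u_2 = v_2 − 1.8708·e_1 = (1.5000, -0.5000, -2.0000, 4.0000).
‖u_2‖ = 4.7434, so e_2 = (0.3162, -0.1054, -0.4216, 0.8433).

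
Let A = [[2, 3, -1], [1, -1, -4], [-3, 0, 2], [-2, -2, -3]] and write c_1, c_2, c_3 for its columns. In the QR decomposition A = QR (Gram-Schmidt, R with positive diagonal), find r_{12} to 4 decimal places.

r_{12} = 2.1213

c_1 = (2, 1, -3, -2); ‖c_1‖ = 4.2426, so q_1 = (0.4714, 0.2357, -0.7071, -0.4714).
r_{12} = q_1·c_2 = 2.1213.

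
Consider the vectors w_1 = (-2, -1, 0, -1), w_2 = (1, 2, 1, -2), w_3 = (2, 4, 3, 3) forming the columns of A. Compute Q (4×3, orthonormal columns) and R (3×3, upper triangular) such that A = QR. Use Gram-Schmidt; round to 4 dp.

Q = [[-0.8165, 0.1091, -0.4377], [-0.4082, 0.5455, 0.3852], [0.0000, 0.3273, 0.6478], [-0.4082, -0.7638, 0.4902]], R = [[2.4495, -0.8165, -4.4907], [0.0000, 3.0551, 1.0911], [0.0000, 0.0000, 4.0796]]

w_1 = (-2, -1, 0, -1); ‖w_1‖ = 2.4495, so e_1 = (-0.8165, -0.4082, 0.0000, -0.4082).
e_1·w_2 = (-0.8165)·1 + (-0.4082)·2 + 0.0000·1 + (-0.4082)·(-2) = -0.8165.
u_2 = w_2 + 0.8165·e_1 = (0.3333, 1.6667, 1.0000, -2.3333).
‖u_2‖ = 3.0551, so e_2 = (0.1091, 0.5455, 0.3273, -0.7638).
e_1·w_3 = (-0.8165)·2 + (-0.4082)·4 + 0.0000·3 + (-0.4082)·3 = -4.4907; e_2·w_3 = 0.1091·2 + 0.5455·4 + 0.3273·3 + (-0.7638)·3 = 1.0911.
u_3 = w_3 + 4.4907·e_1 − 1.0911·e_2 = (-1.7857, 1.5714, 2.6429, 2.0000).
‖u_3‖ = 4.0796, so e_3 = (-0.4377, 0.3852, 0.6478, 0.4902).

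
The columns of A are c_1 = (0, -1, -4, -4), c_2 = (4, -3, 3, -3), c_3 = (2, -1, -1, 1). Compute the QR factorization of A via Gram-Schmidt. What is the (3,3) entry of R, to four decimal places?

r_{33} = 2.5309

c_1 = (0, -1, -4, -4); ‖c_1‖ = 5.7446, so e_1 = (0.0000, -0.1741, -0.6963, -0.6963).
e_1·c_2 = 0.0000·4 + (-0.1741)·(-3) + (-0.6963)·3 + (-0.6963)·(-3) = 0.5222.
u_2 = c_2 − 0.5222·e_1 = (4.0000, -2.9091, 3.3636, -2.6364).
‖u_2‖ = 6.5366, so e_2 = (0.6119, -0.4450, 0.5146, -0.4033).
e_1·c_3 = 0.0000·2 + (-0.1741)·(-1) + (-0.6963)·(-1) + (-0.6963)·1 = 0.1741; e_2·c_3 = 0.6119·2 + (-0.4450)·(-1) + 0.5146·(-1) + (-0.4033)·1 = 0.7510.
u_3 = c_3 − 0.1741·e_1 − 0.7510·e_2 = (1.5404, -0.6355, -1.2652, 1.4241).
r_{33} = ‖u_3‖ = 2.5309.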